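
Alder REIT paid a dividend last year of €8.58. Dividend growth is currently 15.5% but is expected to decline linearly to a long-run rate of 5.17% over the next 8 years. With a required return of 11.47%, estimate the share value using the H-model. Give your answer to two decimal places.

€199.51

H-model: P₀ = D₀[(1+g_L) + H(g_S−g_L)]/(r−g_L), with H = 8/2 = 4.
P₀ = 8.58 × [(1+0.0517) + 4×(0.155−0.0517)] / (0.1147−0.0517)
   = 8.58 × 1.4649 / 0.063 = 199.5054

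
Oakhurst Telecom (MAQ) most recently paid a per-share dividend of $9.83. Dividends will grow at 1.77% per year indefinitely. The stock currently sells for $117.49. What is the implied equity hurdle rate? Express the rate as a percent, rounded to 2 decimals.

Rearranging the constant-growth DDM: r = D₁/P₀ + g.
D₁ = 9.83 × (1 + 0.0177) = 10.0040.
r = 10.0040 / 117.49 + 0.0177 = 0.08515 + 0.0177 = 0.10285

10.28%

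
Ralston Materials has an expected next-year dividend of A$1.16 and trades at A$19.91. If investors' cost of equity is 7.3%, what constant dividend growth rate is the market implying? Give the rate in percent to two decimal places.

From P₀ = D₁/(r − g), the implied growth is g = r − D₁/P₀.
g = 0.073 − 1.16/19.91 = 0.073 − 0.05826 = 0.01474

1.47%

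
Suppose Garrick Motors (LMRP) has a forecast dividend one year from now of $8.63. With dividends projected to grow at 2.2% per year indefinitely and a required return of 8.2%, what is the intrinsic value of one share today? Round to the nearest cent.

Gordon growth model: P₀ = D₁/(r − g), with D₁ = 8.63 given directly.
P₀ = 8.6300 / (0.082 − 0.022) = 8.6300 / 0.06 = 143.8333

$143.83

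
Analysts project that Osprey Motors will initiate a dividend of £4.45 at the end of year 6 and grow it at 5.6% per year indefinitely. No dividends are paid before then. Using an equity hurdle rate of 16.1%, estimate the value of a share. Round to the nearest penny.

£20.09

Deferred-dividend DDM. At t=5 the remaining stream is a growing perpetuity with first payment D_6 = 4.45.
V_5 = D_6/(r−g) = 4.45/(0.161−0.056) = 42.3810
P₀ = V_5/(1+r)^5 = 42.3810/(1+0.161)^5 = 20.0914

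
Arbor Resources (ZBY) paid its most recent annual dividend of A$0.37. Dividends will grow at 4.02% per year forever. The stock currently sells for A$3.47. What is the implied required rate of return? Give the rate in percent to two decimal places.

15.11%

Rearranging the constant-growth DDM: r = D₁/P₀ + g.
D₁ = 0.37 × (1 + 0.0402) = 0.3849.
r = 0.3849 / 3.47 + 0.0402 = 0.11091 + 0.0402 = 0.15111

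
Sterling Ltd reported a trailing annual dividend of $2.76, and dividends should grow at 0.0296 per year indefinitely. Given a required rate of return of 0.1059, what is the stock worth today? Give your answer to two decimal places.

$37.24

Gordon growth model: P₀ = D₁/(r − g). D₁ = 2.76 × (1 + 0.0296) = 2.8417.
P₀ = 2.8417 / (0.1059 − 0.0296) = 2.8417 / 0.0763 = 37.2437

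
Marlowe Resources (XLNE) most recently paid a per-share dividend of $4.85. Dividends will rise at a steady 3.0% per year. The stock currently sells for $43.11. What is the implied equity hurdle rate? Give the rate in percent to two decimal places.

Rearranging the constant-growth DDM: r = D₁/P₀ + g.
D₁ = 4.85 × (1 + 0.03) = 4.9955.
r = 4.9955 / 43.11 + 0.03 = 0.11588 + 0.03 = 0.14588

14.59%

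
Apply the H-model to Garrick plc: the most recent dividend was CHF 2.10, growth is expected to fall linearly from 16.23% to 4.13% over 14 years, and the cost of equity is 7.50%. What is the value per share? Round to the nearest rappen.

H-model: P₀ = D₀[(1+g_L) + H(g_S−g_L)]/(r−g_L), with H = 14/2 = 7.
P₀ = 2.10 × [(1+0.0413) + 7×(0.1623−0.0413)] / (0.075−0.0413)
   = 2.10 × 1.8883 / 0.0337 = 117.6685

CHF 117.67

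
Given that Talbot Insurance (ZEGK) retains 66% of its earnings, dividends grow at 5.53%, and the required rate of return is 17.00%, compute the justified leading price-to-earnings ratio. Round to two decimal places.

Payout ratio b = 1 − 0.66 = 0.34.
Justified leading P/E = b/(r−g) = 0.34/(0.17−0.0553) = 2.9643

2.96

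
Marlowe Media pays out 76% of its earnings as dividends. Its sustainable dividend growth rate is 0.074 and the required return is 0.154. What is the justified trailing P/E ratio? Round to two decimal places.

10.20

Justified trailing P/E = b(1+g)/(r−g) = 0.76×(1+0.074)/(0.154−0.074) = 10.2030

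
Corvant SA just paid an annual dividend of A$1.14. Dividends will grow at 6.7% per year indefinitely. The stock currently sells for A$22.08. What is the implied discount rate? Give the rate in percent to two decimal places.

Rearranging the constant-growth DDM: r = D₁/P₀ + g.
D₁ = 1.14 × (1 + 0.067) = 1.2164.
r = 1.2164 / 22.08 + 0.067 = 0.05509 + 0.067 = 0.12209

12.21%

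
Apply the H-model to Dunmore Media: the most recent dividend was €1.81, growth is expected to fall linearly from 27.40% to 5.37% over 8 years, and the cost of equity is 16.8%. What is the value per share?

H-model: P₀ = D₀[(1+g_L) + H(g_S−g_L)]/(r−g_L), with H = 8/2 = 4.
P₀ = 1.81 × [(1+0.0537) + 4×(0.274−0.0537)] / (0.168−0.0537)
   = 1.81 × 1.9349 / 0.1143 = 30.6401

€30.64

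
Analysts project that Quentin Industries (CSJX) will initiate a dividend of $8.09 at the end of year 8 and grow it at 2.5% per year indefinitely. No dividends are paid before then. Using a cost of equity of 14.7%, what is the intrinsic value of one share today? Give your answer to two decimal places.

$25.39

Deferred-dividend DDM. At t=7 the remaining stream is a growing perpetuity with first payment D_8 = 8.09.
V_7 = D_8/(r−g) = 8.09/(0.147−0.025) = 66.3115
P₀ = V_7/(1+r)^7 = 66.3115/(1+0.147)^7 = 25.3890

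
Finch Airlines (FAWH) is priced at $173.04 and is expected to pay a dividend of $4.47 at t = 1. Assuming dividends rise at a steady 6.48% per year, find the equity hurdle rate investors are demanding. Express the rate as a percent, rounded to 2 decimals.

9.06%

Rearranging the constant-growth DDM: r = D₁/P₀ + g.
r = 4.4700 / 173.04 + 0.0648 = 0.02583 + 0.0648 = 0.09063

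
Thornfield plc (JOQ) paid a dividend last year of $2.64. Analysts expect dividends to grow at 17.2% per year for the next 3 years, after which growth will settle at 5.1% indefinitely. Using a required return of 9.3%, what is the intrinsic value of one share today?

Two-stage DDM. Project D₁…D_3 at 0.172, terminal growth 0.051, discount at r = 0.093.
D_1 = 3.0941
D_2 = 3.6263
D_3 = 4.2500
Terminal value at t=3: TV = D_4/(r−g) = 4.4667/(0.093−0.051) = 106.3507
P₀ = 3.0941/(1+0.093)^1 + 3.6263/(1+0.093)^2 + 4.2500/(1+0.093)^3 + 106.3507/(1+0.093)^3 = 90.5689

$90.57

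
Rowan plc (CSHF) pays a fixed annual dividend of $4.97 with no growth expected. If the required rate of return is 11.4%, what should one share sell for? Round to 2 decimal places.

Zero-growth DDM (perpetuity): P₀ = D/r = 4.97 / 0.114 = 43.5965

$43.60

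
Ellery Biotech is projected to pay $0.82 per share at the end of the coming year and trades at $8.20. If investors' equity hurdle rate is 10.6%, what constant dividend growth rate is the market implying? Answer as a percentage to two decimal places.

From P₀ = D₁/(r − g), the implied growth is g = r − D₁/P₀.
g = 0.106 − 0.82/8.20 = 0.106 − 0.10000 = 0.00600

0.60%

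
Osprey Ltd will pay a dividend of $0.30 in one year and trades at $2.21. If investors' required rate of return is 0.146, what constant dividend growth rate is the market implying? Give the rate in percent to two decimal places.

From P₀ = D₁/(r − g), the implied growth is g = r − D₁/P₀.
g = 0.146 − 0.30/2.21 = 0.146 − 0.13575 = 0.01025

1.03%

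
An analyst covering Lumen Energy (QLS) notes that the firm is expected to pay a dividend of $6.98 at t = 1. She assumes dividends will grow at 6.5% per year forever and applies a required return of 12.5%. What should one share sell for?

$116.33

Gordon growth model: P₀ = D₁/(r − g), with D₁ = 6.98 given directly.
P₀ = 6.9800 / (0.125 − 0.065) = 6.9800 / 0.06 = 116.3333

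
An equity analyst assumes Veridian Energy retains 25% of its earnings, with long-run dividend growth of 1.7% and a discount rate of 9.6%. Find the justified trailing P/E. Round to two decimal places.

Payout ratio b = 1 − 0.25 = 0.75.
Justified trailing P/E = b(1+g)/(r−g) = 0.75×(1+0.017)/(0.096−0.017) = 9.6551

9.66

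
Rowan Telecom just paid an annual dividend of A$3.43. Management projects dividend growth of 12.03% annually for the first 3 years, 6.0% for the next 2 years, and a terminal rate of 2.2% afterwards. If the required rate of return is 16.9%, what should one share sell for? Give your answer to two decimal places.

Three-stage DDM. Project D₁…D_5; terminal Gordon value at t=5 with g = 0.022; discount at r = 0.169.
D_1 = 3.8426
D_2 = 4.3049
D_3 = 4.8228
D_4 = 5.1121
D_5 = 5.4189
TV_5 = 5.5381/(0.169−0.022) = 37.6741
P₀ = Σ Dₜ/(1+r)ᵗ + TV_5/(1+r)^5 = 31.9330

A$31.93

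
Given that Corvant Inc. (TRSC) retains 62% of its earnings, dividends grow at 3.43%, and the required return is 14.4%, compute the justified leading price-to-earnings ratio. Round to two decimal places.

Payout ratio b = 1 − 0.62 = 0.38.
Justified leading P/E = b/(r−g) = 0.38/(0.144−0.0343) = 3.4640

3.46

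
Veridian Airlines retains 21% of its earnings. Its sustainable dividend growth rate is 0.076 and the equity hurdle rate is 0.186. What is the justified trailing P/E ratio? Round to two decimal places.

7.73

Payout ratio b = 1 − 0.21 = 0.79.
Justified trailing P/E = b(1+g)/(r−g) = 0.79×(1+0.076)/(0.186−0.076) = 7.7276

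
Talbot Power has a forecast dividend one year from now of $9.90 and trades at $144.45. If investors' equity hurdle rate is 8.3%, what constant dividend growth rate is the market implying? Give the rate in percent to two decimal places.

1.45%

From P₀ = D₁/(r − g), the implied growth is g = r − D₁/P₀.
g = 0.083 − 9.90/144.45 = 0.083 − 0.06854 = 0.01446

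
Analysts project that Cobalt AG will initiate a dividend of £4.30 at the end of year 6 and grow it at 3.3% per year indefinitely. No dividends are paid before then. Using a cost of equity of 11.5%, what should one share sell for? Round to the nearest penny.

Deferred-dividend DDM. At t=5 the remaining stream is a growing perpetuity with first payment D_6 = 4.30.
V_5 = D_6/(r−g) = 4.30/(0.115−0.033) = 52.4390
P₀ = V_5/(1+r)^5 = 52.4390/(1+0.115)^5 = 30.4285

£30.43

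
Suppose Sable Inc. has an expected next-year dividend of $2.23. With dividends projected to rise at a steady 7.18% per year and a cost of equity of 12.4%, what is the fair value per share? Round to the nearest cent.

Gordon growth model: P₀ = D₁/(r − g), with D₁ = 2.23 given directly.
P₀ = 2.2300 / (0.124 − 0.0718) = 2.2300 / 0.0522 = 42.7203

$42.72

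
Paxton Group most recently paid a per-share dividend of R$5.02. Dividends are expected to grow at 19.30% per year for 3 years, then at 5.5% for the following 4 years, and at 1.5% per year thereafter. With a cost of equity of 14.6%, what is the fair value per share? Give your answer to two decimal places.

Three-stage DDM. Project D₁…D_7; terminal Gordon value at t=7 with g = 0.015; discount at r = 0.146.
D_1 = 5.9889
D_2 = 7.1447
D_3 = 8.5236
D_4 = 8.9924
D_5 = 9.4870
D_6 = 10.0088
D_7 = 10.5593
TV_7 = 10.7177/(0.146−0.015) = 81.8144
P₀ = Σ Dₜ/(1+r)ᵗ + TV_7/(1+r)^7 = 66.3452

R$66.35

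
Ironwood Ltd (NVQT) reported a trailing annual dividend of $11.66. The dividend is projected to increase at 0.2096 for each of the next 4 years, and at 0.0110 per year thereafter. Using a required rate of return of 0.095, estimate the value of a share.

$269.16

Two-stage DDM. Project D₁…D_4 at 0.2096, terminal growth 0.011, discount at r = 0.095.
D_1 = 14.1039
D_2 = 17.0601
D_3 = 20.6359
D_4 = 24.9612
Terminal value at t=4: TV = D_5/(r−g) = 25.2358/(0.095−0.011) = 300.4260
P₀ = 14.1039/(1+0.095)^1 + 17.0601/(1+0.095)^2 + 20.6359/(1+0.095)^3 + 24.9612/(1+0.095)^4 + 300.4260/(1+0.095)^4 = 269.1571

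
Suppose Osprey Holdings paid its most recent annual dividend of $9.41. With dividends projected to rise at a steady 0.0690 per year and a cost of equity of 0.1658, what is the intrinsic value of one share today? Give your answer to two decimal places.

Gordon growth model: P₀ = D₁/(r − g). D₁ = 9.41 × (1 + 0.069) = 10.0593.
P₀ = 10.0593 / (0.1658 − 0.069) = 10.0593 / 0.0968 = 103.9183

$103.92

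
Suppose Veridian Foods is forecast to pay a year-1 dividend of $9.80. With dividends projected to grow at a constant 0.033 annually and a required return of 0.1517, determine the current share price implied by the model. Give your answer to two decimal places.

Gordon growth model: P₀ = D₁/(r − g), with D₁ = 9.80 given directly.
P₀ = 9.8000 / (0.1517 − 0.033) = 9.8000 / 0.1187 = 82.5611

$82.56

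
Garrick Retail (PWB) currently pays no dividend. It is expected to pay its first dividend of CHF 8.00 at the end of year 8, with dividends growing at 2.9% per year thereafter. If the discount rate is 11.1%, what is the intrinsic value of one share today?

CHF 46.70

Deferred-dividend DDM. At t=7 the remaining stream is a growing perpetuity with first payment D_8 = 8.00.
V_7 = D_8/(r−g) = 8.00/(0.111−0.029) = 97.5610
P₀ = V_7/(1+r)^7 = 97.5610/(1+0.111)^7 = 46.6958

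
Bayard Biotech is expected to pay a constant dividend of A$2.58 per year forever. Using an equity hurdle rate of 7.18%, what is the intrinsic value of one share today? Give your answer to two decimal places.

A$35.93

Zero-growth DDM (perpetuity): P₀ = D/r = 2.58 / 0.0718 = 35.9331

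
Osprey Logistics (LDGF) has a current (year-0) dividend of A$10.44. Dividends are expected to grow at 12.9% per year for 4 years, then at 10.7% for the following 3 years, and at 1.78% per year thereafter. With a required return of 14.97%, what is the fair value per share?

A$133.80

Three-stage DDM. Project D₁…D_7; terminal Gordon value at t=7 with g = 0.0178; discount at r = 0.1497.
D_1 = 11.7868
D_2 = 13.3073
D_3 = 15.0239
D_4 = 16.9620
D_5 = 18.7769
D_6 = 20.7860
D_7 = 23.0101
TV_7 = 23.4197/(0.1497−0.0178) = 177.5566
P₀ = Σ Dₜ/(1+r)ᵗ + TV_7/(1+r)^7 = 133.8002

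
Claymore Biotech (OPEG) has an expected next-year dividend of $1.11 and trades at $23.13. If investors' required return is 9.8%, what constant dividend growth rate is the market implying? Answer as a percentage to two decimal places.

5.00%

From P₀ = D₁/(r − g), the implied growth is g = r − D₁/P₀.
g = 0.098 − 1.11/23.13 = 0.098 − 0.04799 = 0.05001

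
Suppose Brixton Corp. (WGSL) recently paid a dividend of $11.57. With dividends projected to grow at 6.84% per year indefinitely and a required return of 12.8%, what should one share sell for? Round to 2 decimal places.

Gordon growth model: P₀ = D₁/(r − g). D₁ = 11.57 × (1 + 0.0684) = 12.3614.
P₀ = 12.3614 / (0.128 − 0.0684) = 12.3614 / 0.0596 = 207.4058

$207.41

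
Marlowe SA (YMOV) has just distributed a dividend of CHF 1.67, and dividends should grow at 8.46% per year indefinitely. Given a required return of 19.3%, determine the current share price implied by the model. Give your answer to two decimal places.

Gordon growth model: P₀ = D₁/(r − g). D₁ = 1.67 × (1 + 0.0846) = 1.8113.
P₀ = 1.8113 / (0.193 − 0.0846) = 1.8113 / 0.1084 = 16.7092

CHF 16.71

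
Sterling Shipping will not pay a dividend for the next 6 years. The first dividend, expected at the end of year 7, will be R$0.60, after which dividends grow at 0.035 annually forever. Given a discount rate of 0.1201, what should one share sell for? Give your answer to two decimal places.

Deferred-dividend DDM. At t=6 the remaining stream is a growing perpetuity with first payment D_7 = 0.60.
V_6 = D_7/(r−g) = 0.60/(0.1201−0.035) = 7.0505
P₀ = V_6/(1+r)^6 = 7.0505/(1+0.1201)^6 = 3.5701

R$3.57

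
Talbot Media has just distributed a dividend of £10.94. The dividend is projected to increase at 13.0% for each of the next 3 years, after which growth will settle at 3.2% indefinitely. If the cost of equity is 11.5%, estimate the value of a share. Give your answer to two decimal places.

Two-stage DDM. Project D₁…D_3 at 0.13, terminal growth 0.032, discount at r = 0.115.
D_1 = 12.3622
D_2 = 13.9693
D_3 = 15.7853
Terminal value at t=3: TV = D_4/(r−g) = 16.2904/(0.115−0.032) = 196.2702
P₀ = 12.3622/(1+0.115)^1 + 13.9693/(1+0.115)^2 + 15.7853/(1+0.115)^3 + 196.2702/(1+0.115)^3 = 175.3000

£175.30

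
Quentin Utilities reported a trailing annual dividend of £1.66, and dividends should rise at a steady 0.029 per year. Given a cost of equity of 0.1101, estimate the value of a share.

Gordon growth model: P₀ = D₁/(r − g). D₁ = 1.66 × (1 + 0.029) = 1.7081.
P₀ = 1.7081 / (0.1101 − 0.029) = 1.7081 / 0.0811 = 21.0621

£21.06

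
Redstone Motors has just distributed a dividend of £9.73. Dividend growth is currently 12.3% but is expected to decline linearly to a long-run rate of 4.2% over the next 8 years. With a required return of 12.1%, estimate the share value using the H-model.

£168.24

H-model: P₀ = D₀[(1+g_L) + H(g_S−g_L)]/(r−g_L), with H = 8/2 = 4.
P₀ = 9.73 × [(1+0.042) + 4×(0.123−0.042)] / (0.121−0.042)
   = 9.73 × 1.3660 / 0.079 = 168.2428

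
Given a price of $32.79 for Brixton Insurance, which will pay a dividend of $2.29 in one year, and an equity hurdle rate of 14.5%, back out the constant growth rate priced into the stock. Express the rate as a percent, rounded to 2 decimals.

From P₀ = D₁/(r − g), the implied growth is g = r − D₁/P₀.
g = 0.145 − 2.29/32.79 = 0.145 − 0.06984 = 0.07516

7.52%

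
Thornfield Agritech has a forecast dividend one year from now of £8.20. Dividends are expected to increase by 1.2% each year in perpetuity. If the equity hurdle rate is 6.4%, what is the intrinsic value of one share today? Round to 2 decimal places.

Gordon growth model: P₀ = D₁/(r − g), with D₁ = 8.20 given directly.
P₀ = 8.2000 / (0.064 − 0.012) = 8.2000 / 0.052 = 157.6923

£157.69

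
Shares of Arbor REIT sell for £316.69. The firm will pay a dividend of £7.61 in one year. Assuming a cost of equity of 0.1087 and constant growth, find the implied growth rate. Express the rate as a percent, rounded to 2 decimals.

8.47%

From P₀ = D₁/(r − g), the implied growth is g = r − D₁/P₀.
g = 0.1087 − 7.61/316.69 = 0.1087 − 0.02403 = 0.08467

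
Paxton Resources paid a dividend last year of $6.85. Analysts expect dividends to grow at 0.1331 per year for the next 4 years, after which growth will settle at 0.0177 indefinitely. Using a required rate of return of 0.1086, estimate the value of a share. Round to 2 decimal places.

Two-stage DDM. Project D₁…D_4 at 0.1331, terminal growth 0.0177, discount at r = 0.1086.
D_1 = 7.7617
D_2 = 8.7948
D_3 = 9.9654
D_4 = 11.2918
Terminal value at t=4: TV = D_5/(r−g) = 11.4917/(0.1086−0.0177) = 126.4211
P₀ = 7.7617/(1+0.1086)^1 + 8.7948/(1+0.1086)^2 + 9.9654/(1+0.1086)^3 + 11.2918/(1+0.1086)^4 + 126.4211/(1+0.1086)^4 = 112.6466

$112.65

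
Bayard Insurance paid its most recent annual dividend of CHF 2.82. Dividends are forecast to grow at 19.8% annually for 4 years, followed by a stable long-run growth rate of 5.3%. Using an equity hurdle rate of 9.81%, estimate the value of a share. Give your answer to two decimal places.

Two-stage DDM. Project D₁…D_4 at 0.198, terminal growth 0.053, discount at r = 0.0981.
D_1 = 3.3784
D_2 = 4.0473
D_3 = 4.8486
D_4 = 5.8087
Terminal value at t=4: TV = D_5/(r−g) = 6.1165/(0.0981−0.053) = 135.6214
P₀ = 3.3784/(1+0.0981)^1 + 4.0473/(1+0.0981)^2 + 4.8486/(1+0.0981)^3 + 5.8087/(1+0.0981)^4 + 135.6214/(1+0.0981)^4 = 107.3637

CHF 107.36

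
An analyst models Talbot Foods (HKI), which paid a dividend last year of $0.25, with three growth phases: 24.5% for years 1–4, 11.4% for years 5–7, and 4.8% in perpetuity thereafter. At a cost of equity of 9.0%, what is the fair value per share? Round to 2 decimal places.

Three-stage DDM. Project D₁…D_7; terminal Gordon value at t=7 with g = 0.048; discount at r = 0.09.
D_1 = 0.3113
D_2 = 0.3875
D_3 = 0.4824
D_4 = 0.6006
D_5 = 0.6691
D_6 = 0.7454
D_7 = 0.8304
TV_7 = 0.8702/(0.09−0.048) = 20.7198
P₀ = Σ Dₜ/(1+r)ᵗ + TV_7/(1+r)^7 = 14.0778

$14.08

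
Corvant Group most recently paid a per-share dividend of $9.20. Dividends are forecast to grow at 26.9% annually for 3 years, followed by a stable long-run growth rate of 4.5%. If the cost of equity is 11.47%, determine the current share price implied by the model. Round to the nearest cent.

Two-stage DDM. Project D₁…D_3 at 0.269, terminal growth 0.045, discount at r = 0.1147.
D_1 = 11.6748
D_2 = 14.8153
D_3 = 18.8006
Terminal value at t=3: TV = D_4/(r−g) = 19.6467/(0.1147−0.045) = 281.8748
P₀ = 11.6748/(1+0.1147)^1 + 14.8153/(1+0.1147)^2 + 18.8006/(1+0.1147)^3 + 281.8748/(1+0.1147)^3 = 239.4788

$239.48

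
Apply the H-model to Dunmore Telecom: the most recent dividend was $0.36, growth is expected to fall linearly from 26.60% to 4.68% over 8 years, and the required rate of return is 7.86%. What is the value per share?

$21.78

H-model: P₀ = D₀[(1+g_L) + H(g_S−g_L)]/(r−g_L), with H = 8/2 = 4.
P₀ = 0.36 × [(1+0.0468) + 4×(0.266−0.0468)] / (0.0786−0.0468)
   = 0.36 × 1.9236 / 0.0318 = 21.7766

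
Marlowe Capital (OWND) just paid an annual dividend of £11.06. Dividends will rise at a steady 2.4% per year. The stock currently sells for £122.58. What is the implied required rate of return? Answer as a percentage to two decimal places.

11.64%

Rearranging the constant-growth DDM: r = D₁/P₀ + g.
D₁ = 11.06 × (1 + 0.024) = 11.3254.
r = 11.3254 / 122.58 + 0.024 = 0.09239 + 0.024 = 0.11639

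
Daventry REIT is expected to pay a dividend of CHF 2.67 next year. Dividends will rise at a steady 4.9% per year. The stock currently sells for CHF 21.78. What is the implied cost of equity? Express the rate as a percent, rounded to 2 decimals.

Rearranging the constant-growth DDM: r = D₁/P₀ + g.
r = 2.6700 / 21.78 + 0.049 = 0.12259 + 0.049 = 0.17159

17.16%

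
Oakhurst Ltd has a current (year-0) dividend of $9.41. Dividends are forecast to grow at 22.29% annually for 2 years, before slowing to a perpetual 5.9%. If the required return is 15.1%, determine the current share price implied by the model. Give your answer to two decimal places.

$142.89

Two-stage DDM. Project D₁…D_2 at 0.2229, terminal growth 0.059, discount at r = 0.151.
D_1 = 11.5075
D_2 = 14.0725
Terminal value at t=2: TV = D_3/(r−g) = 14.9028/(0.151−0.059) = 161.9868
P₀ = 11.5075/(1+0.151)^1 + 14.0725/(1+0.151)^2 + 161.9868/(1+0.151)^2 = 142.8927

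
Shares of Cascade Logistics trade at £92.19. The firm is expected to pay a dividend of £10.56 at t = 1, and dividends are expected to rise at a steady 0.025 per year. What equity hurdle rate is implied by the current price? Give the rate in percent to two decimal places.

13.95%

Rearranging the constant-growth DDM: r = D₁/P₀ + g.
r = 10.5600 / 92.19 + 0.025 = 0.11455 + 0.025 = 0.13955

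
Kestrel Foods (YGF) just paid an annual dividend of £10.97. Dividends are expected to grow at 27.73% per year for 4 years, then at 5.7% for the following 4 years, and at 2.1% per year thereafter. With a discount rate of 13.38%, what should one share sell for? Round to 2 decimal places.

£239.94

Three-stage DDM. Project D₁…D_8; terminal Gordon value at t=8 with g = 0.021; discount at r = 0.1338.
D_1 = 14.0120
D_2 = 17.8975
D_3 = 22.8605
D_4 = 29.1997
D_5 = 30.8641
D_6 = 32.6233
D_7 = 34.4829
D_8 = 36.4484
TV_8 = 37.2138/(0.1338−0.021) = 329.9095
P₀ = Σ Dₜ/(1+r)ᵗ + TV_8/(1+r)^8 = 239.9396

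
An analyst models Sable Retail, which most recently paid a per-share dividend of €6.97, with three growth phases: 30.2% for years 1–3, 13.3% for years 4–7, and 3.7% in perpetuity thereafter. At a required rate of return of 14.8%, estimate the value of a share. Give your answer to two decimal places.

€156.53

Three-stage DDM. Project D₁…D_7; terminal Gordon value at t=7 with g = 0.037; discount at r = 0.148.
D_1 = 9.0749
D_2 = 11.8156
D_3 = 15.3839
D_4 = 17.4299
D_5 = 19.7481
D_6 = 22.3746
D_7 = 25.3504
TV_7 = 26.2884/(0.148−0.037) = 236.8324
P₀ = Σ Dₜ/(1+r)ᵗ + TV_7/(1+r)^7 = 156.5252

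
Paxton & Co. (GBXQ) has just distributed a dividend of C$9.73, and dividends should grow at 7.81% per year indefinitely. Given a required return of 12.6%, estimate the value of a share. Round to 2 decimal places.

C$219.00

Gordon growth model: P₀ = D₁/(r − g). D₁ = 9.73 × (1 + 0.0781) = 10.4899.
P₀ = 10.4899 / (0.126 − 0.0781) = 10.4899 / 0.0479 = 218.9961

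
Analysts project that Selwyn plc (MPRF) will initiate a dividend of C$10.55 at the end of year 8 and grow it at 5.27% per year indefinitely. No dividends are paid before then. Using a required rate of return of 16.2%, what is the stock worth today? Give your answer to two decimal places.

Deferred-dividend DDM. At t=7 the remaining stream is a growing perpetuity with first payment D_8 = 10.55.
V_7 = D_8/(r−g) = 10.55/(0.162−0.0527) = 96.5233
P₀ = V_7/(1+r)^7 = 96.5233/(1+0.162)^7 = 33.7434

C$33.74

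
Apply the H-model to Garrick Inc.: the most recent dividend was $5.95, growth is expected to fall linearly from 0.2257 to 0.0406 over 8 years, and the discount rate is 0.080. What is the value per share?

H-model: P₀ = D₀[(1+g_L) + H(g_S−g_L)]/(r−g_L), with H = 8/2 = 4.
P₀ = 5.95 × [(1+0.0406) + 4×(0.2257−0.0406)] / (0.08−0.0406)
   = 5.95 × 1.7810 / 0.0394 = 268.9581

$268.96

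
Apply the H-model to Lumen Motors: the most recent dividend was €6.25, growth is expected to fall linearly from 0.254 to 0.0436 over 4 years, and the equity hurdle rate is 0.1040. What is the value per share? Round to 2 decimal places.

€151.53

H-model: P₀ = D₀[(1+g_L) + H(g_S−g_L)]/(r−g_L), with H = 4/2 = 2.
P₀ = 6.25 × [(1+0.0436) + 2×(0.254−0.0436)] / (0.104−0.0436)
   = 6.25 × 1.4644 / 0.0604 = 151.5315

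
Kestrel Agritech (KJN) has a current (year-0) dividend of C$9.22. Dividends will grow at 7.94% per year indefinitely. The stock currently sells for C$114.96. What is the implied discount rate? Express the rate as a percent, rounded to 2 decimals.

Rearranging the constant-growth DDM: r = D₁/P₀ + g.
D₁ = 9.22 × (1 + 0.0794) = 9.9521.
r = 9.9521 / 114.96 + 0.0794 = 0.08657 + 0.0794 = 0.16597

16.60%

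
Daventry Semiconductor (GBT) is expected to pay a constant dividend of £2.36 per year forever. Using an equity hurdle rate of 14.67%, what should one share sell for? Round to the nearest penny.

£16.09

Zero-growth DDM (perpetuity): P₀ = D/r = 2.36 / 0.1467 = 16.0873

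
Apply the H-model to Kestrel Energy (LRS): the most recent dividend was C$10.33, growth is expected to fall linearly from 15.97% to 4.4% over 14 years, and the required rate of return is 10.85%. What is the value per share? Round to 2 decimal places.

C$296.91

H-model: P₀ = D₀[(1+g_L) + H(g_S−g_L)]/(r−g_L), with H = 14/2 = 7.
P₀ = 10.33 × [(1+0.044) + 7×(0.1597−0.044)] / (0.1085−0.044)
   = 10.33 × 1.8539 / 0.0645 = 296.9114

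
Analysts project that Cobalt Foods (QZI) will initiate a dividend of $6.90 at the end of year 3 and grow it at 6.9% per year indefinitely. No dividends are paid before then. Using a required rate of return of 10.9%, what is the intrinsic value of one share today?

$140.26

Deferred-dividend DDM. At t=2 the remaining stream is a growing perpetuity with first payment D_3 = 6.90.
V_2 = D_3/(r−g) = 6.90/(0.109−0.069) = 172.5000
P₀ = V_2/(1+r)^2 = 172.5000/(1+0.109)^2 = 140.2575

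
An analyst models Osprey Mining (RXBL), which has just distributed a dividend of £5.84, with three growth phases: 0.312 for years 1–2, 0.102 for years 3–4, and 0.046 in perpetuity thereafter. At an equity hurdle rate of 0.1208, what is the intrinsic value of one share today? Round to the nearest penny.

Three-stage DDM. Project D₁…D_4; terminal Gordon value at t=4 with g = 0.046; discount at r = 0.1208.
D_1 = 7.6621
D_2 = 10.0526
D_3 = 11.0780
D_4 = 12.2080
TV_4 = 12.7695/(0.1208−0.046) = 170.7158
P₀ = Σ Dₜ/(1+r)ᵗ + TV_4/(1+r)^4 = 138.6268

£138.63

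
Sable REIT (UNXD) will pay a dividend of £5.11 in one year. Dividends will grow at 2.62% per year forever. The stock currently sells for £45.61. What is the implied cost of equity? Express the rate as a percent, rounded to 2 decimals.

Rearranging the constant-growth DDM: r = D₁/P₀ + g.
r = 5.1100 / 45.61 + 0.0262 = 0.11204 + 0.0262 = 0.13824

13.82%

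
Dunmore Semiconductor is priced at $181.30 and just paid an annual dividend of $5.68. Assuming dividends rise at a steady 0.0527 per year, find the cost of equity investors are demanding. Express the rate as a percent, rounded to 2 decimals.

8.57%

Rearranging the constant-growth DDM: r = D₁/P₀ + g.
D₁ = 5.68 × (1 + 0.0527) = 5.9793.
r = 5.9793 / 181.30 + 0.0527 = 0.03298 + 0.0527 = 0.08568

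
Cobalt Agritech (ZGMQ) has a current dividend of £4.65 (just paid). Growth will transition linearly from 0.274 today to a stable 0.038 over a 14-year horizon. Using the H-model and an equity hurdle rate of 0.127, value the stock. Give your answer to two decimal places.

H-model: P₀ = D₀[(1+g_L) + H(g_S−g_L)]/(r−g_L), with H = 14/2 = 7.
P₀ = 4.65 × [(1+0.038) + 7×(0.274−0.038)] / (0.127−0.038)
   = 4.65 × 2.6900 / 0.089 = 140.5449

£140.54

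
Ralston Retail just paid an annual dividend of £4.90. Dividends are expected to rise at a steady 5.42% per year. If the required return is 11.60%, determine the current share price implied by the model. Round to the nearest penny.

Gordon growth model: P₀ = D₁/(r − g). D₁ = 4.90 × (1 + 0.0542) = 5.1656.
P₀ = 5.1656 / (0.116 − 0.0542) = 5.1656 / 0.0618 = 83.5854

£83.59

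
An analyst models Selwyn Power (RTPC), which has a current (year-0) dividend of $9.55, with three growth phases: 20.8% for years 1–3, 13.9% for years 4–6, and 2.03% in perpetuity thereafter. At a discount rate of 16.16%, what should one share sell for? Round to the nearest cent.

$135.10

Three-stage DDM. Project D₁…D_6; terminal Gordon value at t=6 with g = 0.0203; discount at r = 0.1616.
D_1 = 11.5364
D_2 = 13.9360
D_3 = 16.8347
D_4 = 19.1747
D_5 = 21.8399
D_6 = 24.8757
TV_6 = 25.3807/(0.1616−0.0203) = 179.6226
P₀ = Σ Dₜ/(1+r)ᵗ + TV_6/(1+r)^6 = 135.1025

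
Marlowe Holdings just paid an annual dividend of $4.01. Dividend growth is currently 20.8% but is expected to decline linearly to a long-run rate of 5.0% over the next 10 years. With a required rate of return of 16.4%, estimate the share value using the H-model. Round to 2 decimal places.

$64.72

H-model: P₀ = D₀[(1+g_L) + H(g_S−g_L)]/(r−g_L), with H = 10/2 = 5.
P₀ = 4.01 × [(1+0.05) + 5×(0.208−0.05)] / (0.164−0.05)
   = 4.01 × 1.8400 / 0.114 = 64.7228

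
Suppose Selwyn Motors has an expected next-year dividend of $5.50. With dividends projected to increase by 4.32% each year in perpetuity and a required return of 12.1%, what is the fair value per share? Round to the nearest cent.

Gordon growth model: P₀ = D₁/(r − g), with D₁ = 5.50 given directly.
P₀ = 5.5000 / (0.121 − 0.0432) = 5.5000 / 0.0778 = 70.6941

$70.69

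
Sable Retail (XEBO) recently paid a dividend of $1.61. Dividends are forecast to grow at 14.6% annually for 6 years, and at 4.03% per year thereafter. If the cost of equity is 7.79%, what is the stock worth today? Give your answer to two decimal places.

Two-stage DDM. Project D₁…D_6 at 0.146, terminal growth 0.0403, discount at r = 0.0779.
D_1 = 1.8451
D_2 = 2.1144
D_3 = 2.4231
D_4 = 2.7769
D_5 = 3.1824
D_6 = 3.6470
Terminal value at t=6: TV = D_7/(r−g) = 3.7940/(0.0779−0.0403) = 100.9031
P₀ = 1.8451/(1+0.0779)^1 + 2.1144/(1+0.0779)^2 + 2.4231/(1+0.0779)^3 + 2.7769/(1+0.0779)^4 + 3.1824/(1+0.0779)^5 + 3.6470/(1+0.0779)^6 + 100.9031/(1+0.0779)^6 = 76.3687

$76.37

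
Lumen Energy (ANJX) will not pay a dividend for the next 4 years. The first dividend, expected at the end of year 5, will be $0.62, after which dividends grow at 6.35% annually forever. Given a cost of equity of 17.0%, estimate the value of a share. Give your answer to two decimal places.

Deferred-dividend DDM. At t=4 the remaining stream is a growing perpetuity with first payment D_5 = 0.62.
V_4 = D_5/(r−g) = 0.62/(0.17−0.0635) = 5.8216
P₀ = V_4/(1+r)^4 = 5.8216/(1+0.17)^4 = 3.1067

$3.11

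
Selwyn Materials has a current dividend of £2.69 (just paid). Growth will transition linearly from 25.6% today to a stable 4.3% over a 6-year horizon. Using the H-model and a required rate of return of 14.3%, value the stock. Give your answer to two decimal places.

H-model: P₀ = D₀[(1+g_L) + H(g_S−g_L)]/(r−g_L), with H = 6/2 = 3.
P₀ = 2.69 × [(1+0.043) + 3×(0.256−0.043)] / (0.143−0.043)
   = 2.69 × 1.6820 / 0.1 = 45.2458

£45.25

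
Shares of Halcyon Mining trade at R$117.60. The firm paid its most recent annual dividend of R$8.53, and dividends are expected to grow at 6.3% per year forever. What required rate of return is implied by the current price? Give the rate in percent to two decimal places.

14.01%

Rearranging the constant-growth DDM: r = D₁/P₀ + g.
D₁ = 8.53 × (1 + 0.063) = 9.0674.
r = 9.0674 / 117.60 + 0.063 = 0.07710 + 0.063 = 0.14010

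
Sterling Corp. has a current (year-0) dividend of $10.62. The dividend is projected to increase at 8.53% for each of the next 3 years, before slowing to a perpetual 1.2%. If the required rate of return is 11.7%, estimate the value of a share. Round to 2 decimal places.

$123.97

Two-stage DDM. Project D₁…D_3 at 0.0853, terminal growth 0.012, discount at r = 0.117.
D_1 = 11.5259
D_2 = 12.5090
D_3 = 13.5761
Terminal value at t=3: TV = D_4/(r−g) = 13.7390/(0.117−0.012) = 130.8474
P₀ = 11.5259/(1+0.117)^1 + 12.5090/(1+0.117)^2 + 13.5761/(1+0.117)^3 + 130.8474/(1+0.117)^3 = 123.9727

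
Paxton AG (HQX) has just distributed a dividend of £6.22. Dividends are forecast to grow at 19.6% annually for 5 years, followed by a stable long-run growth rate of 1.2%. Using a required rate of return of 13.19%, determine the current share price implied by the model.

Two-stage DDM. Project D₁…D_5 at 0.196, terminal growth 0.012, discount at r = 0.1319.
D_1 = 7.4391
D_2 = 8.8972
D_3 = 10.6410
D_4 = 12.7267
D_5 = 15.2211
Terminal value at t=5: TV = D_6/(r−g) = 15.4038/(0.1319−0.012) = 128.4717
P₀ = 7.4391/(1+0.1319)^1 + 8.8972/(1+0.1319)^2 + 10.6410/(1+0.1319)^3 + 12.7267/(1+0.1319)^4 + 15.2211/(1+0.1319)^5 + 128.4717/(1+0.1319)^5 = 105.9459

£105.95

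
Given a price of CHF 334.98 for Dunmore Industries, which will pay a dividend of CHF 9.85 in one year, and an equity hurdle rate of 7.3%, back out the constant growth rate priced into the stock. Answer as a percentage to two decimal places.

4.36%

From P₀ = D₁/(r − g), the implied growth is g = r − D₁/P₀.
g = 0.073 − 9.85/334.98 = 0.073 − 0.02940 = 0.04360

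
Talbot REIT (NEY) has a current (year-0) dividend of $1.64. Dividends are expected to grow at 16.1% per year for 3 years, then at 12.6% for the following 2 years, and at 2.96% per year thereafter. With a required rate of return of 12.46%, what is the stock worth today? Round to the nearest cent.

$28.47

Three-stage DDM. Project D₁…D_5; terminal Gordon value at t=5 with g = 0.0296; discount at r = 0.1246.
D_1 = 1.9040
D_2 = 2.2106
D_3 = 2.5665
D_4 = 2.8899
D_5 = 3.2540
TV_5 = 3.3503/(0.1246−0.0296) = 35.2665
P₀ = Σ Dₜ/(1+r)ᵗ + TV_5/(1+r)^5 = 28.4663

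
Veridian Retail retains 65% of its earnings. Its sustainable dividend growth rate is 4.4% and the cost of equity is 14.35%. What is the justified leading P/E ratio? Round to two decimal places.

3.52

Payout ratio b = 1 − 0.65 = 0.35.
Justified leading P/E = b/(r−g) = 0.35/(0.1435−0.044) = 3.5176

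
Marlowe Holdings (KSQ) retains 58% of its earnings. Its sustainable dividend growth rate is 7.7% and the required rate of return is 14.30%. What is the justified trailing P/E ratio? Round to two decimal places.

Payout ratio b = 1 − 0.58 = 0.42.
Justified trailing P/E = b(1+g)/(r−g) = 0.42×(1+0.077)/(0.143−0.077) = 6.8536

6.85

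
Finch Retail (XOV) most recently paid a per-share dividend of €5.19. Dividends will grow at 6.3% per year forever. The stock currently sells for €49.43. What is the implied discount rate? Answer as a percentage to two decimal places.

Rearranging the constant-growth DDM: r = D₁/P₀ + g.
D₁ = 5.19 × (1 + 0.063) = 5.5170.
r = 5.5170 / 49.43 + 0.063 = 0.11161 + 0.063 = 0.17461

17.46%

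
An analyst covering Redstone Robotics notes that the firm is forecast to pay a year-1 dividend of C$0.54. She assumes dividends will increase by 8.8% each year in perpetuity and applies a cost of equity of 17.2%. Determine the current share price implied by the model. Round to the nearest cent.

C$6.43

Gordon growth model: P₀ = D₁/(r − g), with D₁ = 0.54 given directly.
P₀ = 0.5400 / (0.172 − 0.088) = 0.5400 / 0.084 = 6.4286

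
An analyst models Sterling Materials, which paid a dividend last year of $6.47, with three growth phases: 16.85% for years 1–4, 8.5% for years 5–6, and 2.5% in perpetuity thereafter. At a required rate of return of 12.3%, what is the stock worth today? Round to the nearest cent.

$117.06

Three-stage DDM. Project D₁…D_6; terminal Gordon value at t=6 with g = 0.025; discount at r = 0.123.
D_1 = 7.5602
D_2 = 8.8341
D_3 = 10.3226
D_4 = 12.0620
D_5 = 13.0873
D_6 = 14.1997
TV_6 = 14.5547/(0.123−0.025) = 148.5171
P₀ = Σ Dₜ/(1+r)ᵗ + TV_6/(1+r)^6 = 117.0620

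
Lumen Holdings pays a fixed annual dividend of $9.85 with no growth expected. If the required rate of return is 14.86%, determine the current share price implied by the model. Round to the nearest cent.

$66.29

Zero-growth DDM (perpetuity): P₀ = D/r = 9.85 / 0.1486 = 66.2853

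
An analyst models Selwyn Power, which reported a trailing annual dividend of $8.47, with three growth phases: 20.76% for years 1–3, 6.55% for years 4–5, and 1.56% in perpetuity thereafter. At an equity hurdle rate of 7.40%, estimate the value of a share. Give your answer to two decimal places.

Three-stage DDM. Project D₁…D_5; terminal Gordon value at t=5 with g = 0.0156; discount at r = 0.074.
D_1 = 10.2284
D_2 = 12.3518
D_3 = 14.9160
D_4 = 15.8930
D_5 = 16.9340
TV_5 = 17.1982/(0.074−0.0156) = 294.4893
P₀ = Σ Dₜ/(1+r)ᵗ + TV_5/(1+r)^5 = 262.1537

$262.15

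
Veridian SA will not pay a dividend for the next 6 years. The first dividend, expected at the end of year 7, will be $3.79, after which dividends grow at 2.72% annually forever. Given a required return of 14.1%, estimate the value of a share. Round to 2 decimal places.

Deferred-dividend DDM. At t=6 the remaining stream is a growing perpetuity with first payment D_7 = 3.79.
V_6 = D_7/(r−g) = 3.79/(0.141−0.0272) = 33.3040
P₀ = V_6/(1+r)^6 = 33.3040/(1+0.141)^6 = 15.0933

$15.09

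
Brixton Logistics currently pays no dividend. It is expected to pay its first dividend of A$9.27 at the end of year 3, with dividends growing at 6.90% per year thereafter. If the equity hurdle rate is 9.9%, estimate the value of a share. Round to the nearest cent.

A$255.84

Deferred-dividend DDM. At t=2 the remaining stream is a growing perpetuity with first payment D_3 = 9.27.
V_2 = D_3/(r−g) = 9.27/(0.099−0.069) = 309.0000
P₀ = V_2/(1+r)^2 = 309.0000/(1+0.099)^2 = 255.8368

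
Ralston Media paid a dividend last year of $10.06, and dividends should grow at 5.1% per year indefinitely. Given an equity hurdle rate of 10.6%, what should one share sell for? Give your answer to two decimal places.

$192.24

Gordon growth model: P₀ = D₁/(r − g). D₁ = 10.06 × (1 + 0.051) = 10.5731.
P₀ = 10.5731 / (0.106 − 0.051) = 10.5731 / 0.055 = 192.2375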